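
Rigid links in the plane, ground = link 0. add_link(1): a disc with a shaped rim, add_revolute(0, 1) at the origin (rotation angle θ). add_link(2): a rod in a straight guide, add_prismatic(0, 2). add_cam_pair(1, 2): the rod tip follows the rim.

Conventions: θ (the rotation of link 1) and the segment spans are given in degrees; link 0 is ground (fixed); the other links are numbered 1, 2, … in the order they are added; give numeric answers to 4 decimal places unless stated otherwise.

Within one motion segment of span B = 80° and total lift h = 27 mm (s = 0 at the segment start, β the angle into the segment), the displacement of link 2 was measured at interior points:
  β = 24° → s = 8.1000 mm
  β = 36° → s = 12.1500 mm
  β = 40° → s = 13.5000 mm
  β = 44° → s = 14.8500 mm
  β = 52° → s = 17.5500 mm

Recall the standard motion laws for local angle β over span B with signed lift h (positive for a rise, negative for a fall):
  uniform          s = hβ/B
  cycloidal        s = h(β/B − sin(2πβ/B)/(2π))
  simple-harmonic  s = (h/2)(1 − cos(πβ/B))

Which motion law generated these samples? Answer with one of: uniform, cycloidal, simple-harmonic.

candidates at β/B = r: uniform s = h·r (linear in β); cycloidal s = h·(r − sin(2πr)/(2π)); simple-harmonic s = (h/2)(1 − cos(πr))
β=24°: printed 8.1000 | uniform 8.1000, cycloidal 4.0131, simple-harmonic 5.5649
β=36°: printed 12.1500 | uniform 12.1500, cycloidal 10.8221, simple-harmonic 11.3881
β=40°: printed 13.5000 | uniform 13.5000, cycloidal 13.5000, simple-harmonic 13.5000
β=44°: printed 14.8500 | uniform 14.8500, cycloidal 16.1779, simple-harmonic 15.6119
β=52°: printed 17.5500 | uniform 17.5500, cycloidal 21.0265, simple-harmonic 19.6289
only one law matches every sample → uniform

uniform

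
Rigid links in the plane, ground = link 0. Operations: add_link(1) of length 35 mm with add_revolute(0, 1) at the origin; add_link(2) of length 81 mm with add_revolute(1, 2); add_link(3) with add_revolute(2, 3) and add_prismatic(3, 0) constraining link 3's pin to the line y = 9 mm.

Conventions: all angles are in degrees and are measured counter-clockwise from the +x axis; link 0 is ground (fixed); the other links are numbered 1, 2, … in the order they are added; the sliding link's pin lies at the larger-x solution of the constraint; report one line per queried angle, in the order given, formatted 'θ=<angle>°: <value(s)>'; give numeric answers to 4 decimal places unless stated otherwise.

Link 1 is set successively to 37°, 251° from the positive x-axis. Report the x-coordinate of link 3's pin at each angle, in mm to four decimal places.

geometry: r = 35 mm, L = 81 mm, e = 9 mm
θ=37°: crank pin P = (r cos θ, r sin θ) = (27.952243, 21.063526)
θ=37°: h = r sin θ − e = 21.063526 − 9 = 12.063526
θ=37°: x = r cos θ + √(L² − h²) = 27.952243 + 80.096638 = 108.048880
θ=251°: crank pin P = (r cos θ, r sin θ) = (-11.394885, -33.093150)
θ=251°: h = r sin θ − e = -33.093150 − 9 = -42.093150
θ=251°: x = r cos θ + √(L² − h²) = -11.394885 + 69.203806 = 57.808920

θ=37°: 108.0489
θ=251°: 57.8089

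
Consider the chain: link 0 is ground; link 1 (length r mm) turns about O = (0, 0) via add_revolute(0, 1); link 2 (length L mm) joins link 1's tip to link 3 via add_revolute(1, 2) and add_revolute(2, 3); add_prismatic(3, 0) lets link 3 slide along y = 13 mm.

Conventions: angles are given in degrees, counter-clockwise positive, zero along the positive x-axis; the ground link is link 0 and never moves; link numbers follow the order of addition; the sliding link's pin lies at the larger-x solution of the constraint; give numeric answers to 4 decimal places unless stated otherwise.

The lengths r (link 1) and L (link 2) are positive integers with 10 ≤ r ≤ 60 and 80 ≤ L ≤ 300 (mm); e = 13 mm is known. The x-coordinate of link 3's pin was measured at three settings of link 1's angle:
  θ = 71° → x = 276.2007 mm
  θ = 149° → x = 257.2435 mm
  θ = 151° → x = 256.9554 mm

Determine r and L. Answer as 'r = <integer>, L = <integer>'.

constraint per measurement: (x − r cos θ)² + (r sin θ − e)² = L²
subtracting the θ₁ and θ₂ equations cancels the r² and L² terms:
r = (x₁² − x₂²) / (2[(x₁cos θ₁ + e sin θ₁) − (x₂cos θ₂ + e sin θ₂)]) = 16.0000 → r = 16
L² = (x₁ − r cos θ₁)² + (r sin θ₁ − e)² = 73440.9821 → L = 271.0000 → L = 271
check at θ₃=151°: x = 256.9554 (printed 256.9554) ✓

r = 16, L = 271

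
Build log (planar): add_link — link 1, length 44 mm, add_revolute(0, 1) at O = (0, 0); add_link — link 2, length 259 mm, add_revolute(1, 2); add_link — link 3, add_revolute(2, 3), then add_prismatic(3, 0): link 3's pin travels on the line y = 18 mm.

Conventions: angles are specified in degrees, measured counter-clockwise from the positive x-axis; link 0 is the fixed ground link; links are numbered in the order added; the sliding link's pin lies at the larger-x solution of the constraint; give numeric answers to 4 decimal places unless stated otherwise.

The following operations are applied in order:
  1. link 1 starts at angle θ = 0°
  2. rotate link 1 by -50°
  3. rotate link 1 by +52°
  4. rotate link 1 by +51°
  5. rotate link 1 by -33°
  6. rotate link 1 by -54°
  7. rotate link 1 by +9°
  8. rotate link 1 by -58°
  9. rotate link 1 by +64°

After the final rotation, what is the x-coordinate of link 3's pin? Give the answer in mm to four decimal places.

geometry: r = 44 mm, L = 259 mm, e = 18 mm; θ starts at 0°
rotate link 1 by -50°: θ ← 0° -50° = -50°
rotate link 1 by +52°: θ ← -50° +52° = 2°
rotate link 1 by +51°: θ ← 2° +51° = 53°
rotate link 1 by -33°: θ ← 53° -33° = 20°
rotate link 1 by -54°: θ ← 20° -54° = -34°
rotate link 1 by +9°: θ ← -34° +9° = -25°
rotate link 1 by -58°: θ ← -25° -58° = -83°
rotate link 1 by +64°: θ ← -83° +64° = -19°
crank pin P = (r cos θ, r sin θ) = (41.602817, -14.324999)
h = r sin θ − e = -14.324999 − 18 = -32.324999
x = r cos θ + √(L² − h²) = 41.602817 + 256.974891 = 298.577708

298.5777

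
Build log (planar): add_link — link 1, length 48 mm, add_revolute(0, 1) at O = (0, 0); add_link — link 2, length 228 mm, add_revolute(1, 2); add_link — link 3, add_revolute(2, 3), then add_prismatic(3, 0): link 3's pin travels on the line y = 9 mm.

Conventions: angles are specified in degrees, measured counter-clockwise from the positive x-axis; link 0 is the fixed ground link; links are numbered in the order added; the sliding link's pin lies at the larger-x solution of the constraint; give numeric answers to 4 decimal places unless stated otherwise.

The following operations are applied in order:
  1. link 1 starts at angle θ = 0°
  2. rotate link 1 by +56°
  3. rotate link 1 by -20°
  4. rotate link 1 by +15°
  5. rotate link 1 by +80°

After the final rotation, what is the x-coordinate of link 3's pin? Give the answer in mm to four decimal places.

geometry: r = 48 mm, L = 228 mm, e = 9 mm; θ starts at 0°
rotate link 1 by +56°: θ ← 0° +56° = 56°
rotate link 1 by -20°: θ ← 56° -20° = 36°
rotate link 1 by +15°: θ ← 36° +15° = 51°
rotate link 1 by +80°: θ ← 51° +80° = 131°
crank pin P = (r cos θ, r sin θ) = (-31.490833, 36.226060)
h = r sin θ − e = 36.226060 − 9 = 27.226060
x = r cos θ + √(L² − h²) = -31.490833 + 226.368597 = 194.877764

194.8778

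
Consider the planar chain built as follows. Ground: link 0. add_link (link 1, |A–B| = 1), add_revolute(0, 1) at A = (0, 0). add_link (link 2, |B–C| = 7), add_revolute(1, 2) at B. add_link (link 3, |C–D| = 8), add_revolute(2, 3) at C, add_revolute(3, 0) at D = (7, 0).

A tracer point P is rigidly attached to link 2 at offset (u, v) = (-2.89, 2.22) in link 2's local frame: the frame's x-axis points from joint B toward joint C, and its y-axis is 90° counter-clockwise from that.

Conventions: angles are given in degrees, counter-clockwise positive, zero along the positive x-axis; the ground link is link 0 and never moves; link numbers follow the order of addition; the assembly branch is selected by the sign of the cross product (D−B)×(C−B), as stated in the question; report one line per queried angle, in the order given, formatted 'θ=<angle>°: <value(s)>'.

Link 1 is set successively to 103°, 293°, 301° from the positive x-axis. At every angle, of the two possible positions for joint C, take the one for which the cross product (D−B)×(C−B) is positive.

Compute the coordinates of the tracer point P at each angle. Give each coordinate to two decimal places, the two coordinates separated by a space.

A=(0,0), D=(7.00,0)
θ=103°: B = A + 1.00·(cos103°, sin103°) = (-0.2250, 0.9744)
θ=103°: |BD| = 7.2904
θ=103°: circle(B,7.00) ∩ circle(D,8.00): a=2.6164, h=6.4926
θ=103°:   candidates: C₊=(3.2358,7.0591) cross=47.334; C₋=(1.5002,-5.8097) cross=-47.334
θ=103°:   branch + wants cross > 0 → take C=(3.2358,7.0591) (cross=47.334)
θ=103°: ex = (C−B)/|BC| = (0.4944,0.8692); ey = (-0.8692,0.4944)
θ=103°: P = B + -2.89·ex + 2.22·ey = (-3.5834,-0.4402)
θ=293°: B = A + 1.00·(cos293°, sin293°) = (0.3907, -0.9205)
θ=293°: |BD| = 6.6731
θ=293°: circle(B,7.00) ∩ circle(D,8.00): a=2.2126, h=6.6411
θ=293°:   candidates: C₊=(1.6661,5.9623) cross=44.317; C₋=(3.4983,-7.1929) cross=-44.317
θ=293°:   branch + wants cross > 0 → take C=(1.6661,5.9623) (cross=44.317)
θ=293°: ex = (C−B)/|BC| = (0.1822,0.9833); ey = (-0.9833,0.1822)
θ=293°: P = B + -2.89·ex + 2.22·ey = (-2.3187,-3.3577)
θ=301°: B = A + 1.00·(cos301°, sin301°) = (0.5150, -0.8572)
θ=301°: |BD| = 6.5414
θ=301°: circle(B,7.00) ∩ circle(D,8.00): a=2.1241, h=6.6699
θ=301°:   candidates: C₊=(1.7468,6.0336) cross=43.630; C₋=(3.4949,-7.1912) cross=-43.630
θ=301°:   branch + wants cross > 0 → take C=(1.7468,6.0336) (cross=43.630)
θ=301°: ex = (C−B)/|BC| = (0.1760,0.9844); ey = (-0.9844,0.1760)
θ=301°: P = B + -2.89·ex + 2.22·ey = (-2.1789,-3.3114)

θ=103°: -3.58 -0.44
θ=293°: -2.32 -3.36
θ=301°: -2.18 -3.31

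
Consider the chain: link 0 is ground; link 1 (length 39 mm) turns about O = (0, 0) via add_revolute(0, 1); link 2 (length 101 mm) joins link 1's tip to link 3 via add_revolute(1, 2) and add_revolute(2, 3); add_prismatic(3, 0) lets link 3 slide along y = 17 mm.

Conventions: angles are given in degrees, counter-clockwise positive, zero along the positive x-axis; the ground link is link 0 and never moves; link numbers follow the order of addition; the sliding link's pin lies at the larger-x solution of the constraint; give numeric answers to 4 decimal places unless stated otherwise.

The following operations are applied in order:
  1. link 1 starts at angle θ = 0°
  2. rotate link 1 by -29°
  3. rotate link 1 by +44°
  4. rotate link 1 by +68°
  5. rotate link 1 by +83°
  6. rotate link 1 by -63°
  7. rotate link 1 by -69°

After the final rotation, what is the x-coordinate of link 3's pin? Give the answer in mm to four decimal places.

geometry: r = 39 mm, L = 101 mm, e = 17 mm; θ starts at 0°
rotate link 1 by -29°: θ ← 0° -29° = -29°
rotate link 1 by +44°: θ ← -29° +44° = 15°
rotate link 1 by +68°: θ ← 15° +68° = 83°
rotate link 1 by +83°: θ ← 83° +83° = 166°
rotate link 1 by -63°: θ ← 166° -63° = 103°
rotate link 1 by -69°: θ ← 103° -69° = 34°
crank pin P = (r cos θ, r sin θ) = (32.332465, 21.808523)
h = r sin θ − e = 21.808523 − 17 = 4.808523
x = r cos θ + √(L² − h²) = 32.332465 + 100.885470 = 133.217936

133.2179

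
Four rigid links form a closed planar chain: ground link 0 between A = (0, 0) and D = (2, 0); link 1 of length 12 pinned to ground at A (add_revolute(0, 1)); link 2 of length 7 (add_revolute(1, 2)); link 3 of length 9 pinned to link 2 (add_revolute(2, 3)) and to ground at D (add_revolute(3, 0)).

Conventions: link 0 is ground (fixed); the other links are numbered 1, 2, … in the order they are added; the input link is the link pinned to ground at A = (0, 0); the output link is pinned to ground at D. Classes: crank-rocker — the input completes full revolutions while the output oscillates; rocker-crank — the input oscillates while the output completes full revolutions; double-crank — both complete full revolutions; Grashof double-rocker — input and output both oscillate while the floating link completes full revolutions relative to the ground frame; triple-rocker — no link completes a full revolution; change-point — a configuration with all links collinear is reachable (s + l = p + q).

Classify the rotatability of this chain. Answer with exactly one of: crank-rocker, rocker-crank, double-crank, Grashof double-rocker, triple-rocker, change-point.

lengths: ground=2, input=12, coupler=7, output=9
sorted: s=2 (shortest), l=12 (longest), p+q=16
s + l = 14 vs p + q = 16
s + l < p + q (Grashof) with shortest = ground link → double-crank

double-crank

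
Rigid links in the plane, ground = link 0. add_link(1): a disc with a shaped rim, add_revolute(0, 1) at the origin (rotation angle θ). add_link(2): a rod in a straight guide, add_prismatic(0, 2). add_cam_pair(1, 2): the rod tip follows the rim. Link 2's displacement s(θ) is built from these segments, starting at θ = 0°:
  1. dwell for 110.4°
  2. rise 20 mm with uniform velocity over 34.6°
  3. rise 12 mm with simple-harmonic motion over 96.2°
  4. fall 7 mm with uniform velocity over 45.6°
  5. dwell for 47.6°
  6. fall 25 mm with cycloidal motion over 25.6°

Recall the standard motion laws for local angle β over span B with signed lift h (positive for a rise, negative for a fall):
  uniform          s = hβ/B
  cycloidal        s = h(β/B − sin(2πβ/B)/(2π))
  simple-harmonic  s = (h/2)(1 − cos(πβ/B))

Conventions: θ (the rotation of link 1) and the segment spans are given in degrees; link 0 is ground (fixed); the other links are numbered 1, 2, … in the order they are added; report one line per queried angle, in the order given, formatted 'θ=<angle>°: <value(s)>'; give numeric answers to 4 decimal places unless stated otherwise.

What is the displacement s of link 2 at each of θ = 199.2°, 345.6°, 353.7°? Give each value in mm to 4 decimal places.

segment 1 (0° to 110.4°, dwell): s unchanged at 0.0000
segment 2 (110.4° to 145°, uniform, h = 20) is passed completely: s = 0.0000 + (20) = 20.0000
θ = 199.2° falls in segment 3 (145° to 241.2°, simple-harmonic, h = 12): β = 199.2 − 145 = 54.2°, B = 96.2°; Δs = 12/2·(1 − cos(π·0.5634)) = 7.1874; s = 20.0000 + 7.1874 = 27.1874
segment 3 (145° to 241.2°, simple-harmonic, h = 12) is passed completely: s = 20.0000 + (12) = 32.0000
segment 4 (241.2° to 286.8°, uniform, h = -7) is passed completely: s = 32.0000 + (-7) = 25.0000
segment 5 (286.8° to 334.4°, dwell): s unchanged at 25.0000
θ = 345.6° falls in segment 6 (334.4° to 360°, cycloidal, h = -25): β = 345.6 − 334.4 = 11.2°, B = 25.6°; Δs = -25·(0.4375 − sin(2π·0.4375)/(2π)) = -9.4149; s = 25.0000 − 9.4149 = 15.5851
θ = 353.7° falls in segment 6 (334.4° to 360°, cycloidal, h = -25): β = 353.7 − 334.4 = 19.3°, B = 25.6°; Δs = -25·(0.7539 − sin(2π·0.7539)/(2π)) = -22.8253; s = 25.0000 − 22.8253 = 2.1747

θ=199.2°: 27.1874
θ=345.6°: 15.5851
θ=353.7°: 2.1747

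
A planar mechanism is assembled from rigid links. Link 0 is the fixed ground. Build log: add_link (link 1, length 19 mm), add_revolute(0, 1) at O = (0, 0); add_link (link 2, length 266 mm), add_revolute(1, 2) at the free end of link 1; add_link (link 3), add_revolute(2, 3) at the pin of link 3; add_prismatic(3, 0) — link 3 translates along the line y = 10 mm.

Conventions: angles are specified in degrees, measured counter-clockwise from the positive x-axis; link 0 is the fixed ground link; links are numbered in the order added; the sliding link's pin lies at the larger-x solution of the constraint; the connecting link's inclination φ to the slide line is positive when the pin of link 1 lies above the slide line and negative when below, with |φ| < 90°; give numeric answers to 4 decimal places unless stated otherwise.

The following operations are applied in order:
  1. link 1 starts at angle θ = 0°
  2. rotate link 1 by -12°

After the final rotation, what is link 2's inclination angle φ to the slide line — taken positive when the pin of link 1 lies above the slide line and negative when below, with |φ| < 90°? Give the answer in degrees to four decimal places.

geometry: r = 19 mm, L = 266 mm, e = 10 mm; θ starts at 0°
rotate link 1 by -12°: θ ← 0° -12° = -12°
h = r sin θ − e = -3.950322 − 10 = -13.950322
sin φ = h / L = -13.950322 / 266 = -0.05244482
φ = arcsin(-0.05244482) = -3.006246°

-3.0062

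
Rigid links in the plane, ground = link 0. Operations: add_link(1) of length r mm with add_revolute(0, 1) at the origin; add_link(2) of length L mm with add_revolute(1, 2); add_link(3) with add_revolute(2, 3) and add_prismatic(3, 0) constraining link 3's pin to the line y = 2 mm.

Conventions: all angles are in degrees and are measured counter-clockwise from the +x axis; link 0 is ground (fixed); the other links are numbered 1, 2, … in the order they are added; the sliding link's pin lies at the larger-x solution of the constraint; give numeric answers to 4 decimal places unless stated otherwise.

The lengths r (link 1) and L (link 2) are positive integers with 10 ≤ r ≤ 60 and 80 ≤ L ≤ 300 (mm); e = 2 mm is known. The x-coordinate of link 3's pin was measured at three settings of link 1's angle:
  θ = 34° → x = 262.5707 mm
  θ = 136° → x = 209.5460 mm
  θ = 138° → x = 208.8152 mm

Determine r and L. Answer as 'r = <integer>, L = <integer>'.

constraint per measurement: (x − r cos θ)² + (r sin θ − e)² = L²
subtracting the θ₁ and θ₂ equations cancels the r² and L² terms:
r = (x₁² − x₂²) / (2[(x₁cos θ₁ + e sin θ₁) − (x₂cos θ₂ + e sin θ₂)]) = 34.0000 → r = 34
L² = (x₁ − r cos θ₁)² + (r sin θ₁ − e)² = 55225.0159 → L = 235.0000 → L = 235
check at θ₃=138°: x = 208.8152 (printed 208.8152) ✓

r = 34, L = 235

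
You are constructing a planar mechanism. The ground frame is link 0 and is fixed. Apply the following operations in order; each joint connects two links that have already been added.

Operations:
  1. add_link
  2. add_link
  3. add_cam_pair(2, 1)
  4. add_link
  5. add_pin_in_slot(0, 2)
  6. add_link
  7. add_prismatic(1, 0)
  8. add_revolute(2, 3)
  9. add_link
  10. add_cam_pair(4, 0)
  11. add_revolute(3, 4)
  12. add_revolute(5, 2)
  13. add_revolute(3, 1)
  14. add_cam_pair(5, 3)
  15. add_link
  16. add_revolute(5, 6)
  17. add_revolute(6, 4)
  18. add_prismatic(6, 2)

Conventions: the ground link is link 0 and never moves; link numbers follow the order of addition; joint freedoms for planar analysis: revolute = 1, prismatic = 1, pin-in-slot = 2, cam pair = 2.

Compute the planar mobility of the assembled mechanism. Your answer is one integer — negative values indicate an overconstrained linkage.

L=1 J1=0 J2=0
add link → L=2 J1=0 J2=0
add link → L=3 J1=0 J2=0
C@2,1 dof=2 J2 → L=3 J1=0 J2=1
add link → L=4 J1=0 J2=1
PS@0,2 dof=2 J2 → L=4 J1=0 J2=2
add link → L=5 J1=0 J2=2
P@1,0 dof=1 J1 → L=5 J1=1 J2=2
R@2,3 dof=1 J1 → L=5 J1=2 J2=2
add link → L=6 J1=2 J2=2
C@4,0 dof=2 J2 → L=6 J1=2 J2=3
R@3,4 dof=1 J1 → L=6 J1=3 J2=3
R@5,2 dof=1 J1 → L=6 J1=4 J2=3
R@3,1 dof=1 J1 → L=6 J1=5 J2=3
C@5,3 dof=2 J2 → L=6 J1=5 J2=4
add link → L=7 J1=5 J2=4
R@5,6 dof=1 J1 → L=7 J1=6 J2=4
R@6,4 dof=1 J1 → L=7 J1=7 J2=4
P@6,2 dof=1 J1 → L=7 J1=8 J2=4
M=3(L−1)−2J1−J2=3·6−2·8−4=-2

M = -2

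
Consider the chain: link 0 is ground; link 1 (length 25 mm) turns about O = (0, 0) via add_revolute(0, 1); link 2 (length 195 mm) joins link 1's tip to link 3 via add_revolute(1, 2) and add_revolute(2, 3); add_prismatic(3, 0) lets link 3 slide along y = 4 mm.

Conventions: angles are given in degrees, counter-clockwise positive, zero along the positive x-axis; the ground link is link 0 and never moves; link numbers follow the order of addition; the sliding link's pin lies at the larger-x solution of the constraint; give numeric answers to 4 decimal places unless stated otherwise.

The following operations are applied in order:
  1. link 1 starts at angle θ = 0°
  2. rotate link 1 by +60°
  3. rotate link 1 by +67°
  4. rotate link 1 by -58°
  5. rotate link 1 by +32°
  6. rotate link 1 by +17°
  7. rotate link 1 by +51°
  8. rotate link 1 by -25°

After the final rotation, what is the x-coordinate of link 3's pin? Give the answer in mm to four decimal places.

geometry: r = 25 mm, L = 195 mm, e = 4 mm; θ starts at 0°
rotate link 1 by +60°: θ ← 0° +60° = 60°
rotate link 1 by +67°: θ ← 60° +67° = 127°
rotate link 1 by -58°: θ ← 127° -58° = 69°
rotate link 1 by +32°: θ ← 69° +32° = 101°
rotate link 1 by +17°: θ ← 101° +17° = 118°
rotate link 1 by +51°: θ ← 118° +51° = 169°
rotate link 1 by -25°: θ ← 169° -25° = 144°
crank pin P = (r cos θ, r sin θ) = (-20.225425, 14.694631)
h = r sin θ − e = 14.694631 − 4 = 10.694631
x = r cos θ + √(L² − h²) = -20.225425 + 194.706510 = 174.481085

174.4811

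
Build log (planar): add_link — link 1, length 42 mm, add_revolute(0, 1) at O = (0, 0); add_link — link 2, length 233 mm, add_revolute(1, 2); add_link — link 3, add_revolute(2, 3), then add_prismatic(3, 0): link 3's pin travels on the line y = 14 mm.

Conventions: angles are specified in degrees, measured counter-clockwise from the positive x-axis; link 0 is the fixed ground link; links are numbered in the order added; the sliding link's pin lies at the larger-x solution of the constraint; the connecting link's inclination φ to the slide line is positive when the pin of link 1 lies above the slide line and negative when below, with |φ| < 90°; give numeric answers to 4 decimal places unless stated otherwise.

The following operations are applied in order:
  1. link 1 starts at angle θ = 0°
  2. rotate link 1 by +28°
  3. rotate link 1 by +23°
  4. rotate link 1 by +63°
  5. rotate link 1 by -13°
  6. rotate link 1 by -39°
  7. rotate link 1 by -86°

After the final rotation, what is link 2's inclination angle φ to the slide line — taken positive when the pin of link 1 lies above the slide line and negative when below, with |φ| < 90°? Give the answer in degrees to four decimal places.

geometry: r = 42 mm, L = 233 mm, e = 14 mm; θ starts at 0°
rotate link 1 by +28°: θ ← 0° +28° = 28°
rotate link 1 by +23°: θ ← 28° +23° = 51°
rotate link 1 by +63°: θ ← 51° +63° = 114°
rotate link 1 by -13°: θ ← 114° -13° = 101°
rotate link 1 by -39°: θ ← 101° -39° = 62°
rotate link 1 by -86°: θ ← 62° -86° = -24°
h = r sin θ − e = -17.082939 − 14 = -31.082939
sin φ = h / L = -31.082939 / 233 = -0.13340317
φ = arcsin(-0.13340317) = -7.666293°

-7.6663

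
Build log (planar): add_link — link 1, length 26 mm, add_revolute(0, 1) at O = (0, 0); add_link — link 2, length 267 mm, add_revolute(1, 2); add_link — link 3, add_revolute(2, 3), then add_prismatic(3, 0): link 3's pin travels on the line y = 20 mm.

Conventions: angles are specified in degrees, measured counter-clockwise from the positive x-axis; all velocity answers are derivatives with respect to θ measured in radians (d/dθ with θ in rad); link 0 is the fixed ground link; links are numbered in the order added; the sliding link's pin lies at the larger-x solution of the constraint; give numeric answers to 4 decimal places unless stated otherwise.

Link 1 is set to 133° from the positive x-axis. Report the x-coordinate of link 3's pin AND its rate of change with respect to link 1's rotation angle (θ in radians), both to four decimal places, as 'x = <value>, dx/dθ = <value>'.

geometry: r = 26 mm, L = 267 mm, e = 20 mm
crank pin P = (r cos θ, r sin θ) = (-17.731957, 19.015196)
h = r sin θ − e = 19.015196 − 20 = -0.984804
x = r cos θ + √(L² − h²) = -17.731957 + 266.998184 = 249.266226
dx/dθ = −r sin θ − h·r cos θ/√(L² − h²) (θ in radians; h = -0.984804) = -19.080599

x = 249.2662, dx/dθ = -19.0806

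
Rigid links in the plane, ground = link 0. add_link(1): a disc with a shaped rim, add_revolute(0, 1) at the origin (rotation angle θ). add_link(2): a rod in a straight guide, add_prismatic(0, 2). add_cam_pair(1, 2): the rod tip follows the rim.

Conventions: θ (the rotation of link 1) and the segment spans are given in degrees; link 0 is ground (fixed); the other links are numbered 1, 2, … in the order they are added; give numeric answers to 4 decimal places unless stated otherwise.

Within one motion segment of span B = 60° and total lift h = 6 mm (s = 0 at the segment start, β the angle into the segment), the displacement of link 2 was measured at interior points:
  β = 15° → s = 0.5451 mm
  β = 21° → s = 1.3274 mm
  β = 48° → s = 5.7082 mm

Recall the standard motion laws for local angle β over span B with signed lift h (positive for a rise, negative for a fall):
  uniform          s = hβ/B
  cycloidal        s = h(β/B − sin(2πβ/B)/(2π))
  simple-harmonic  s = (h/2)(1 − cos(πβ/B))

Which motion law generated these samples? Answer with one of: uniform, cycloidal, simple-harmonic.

candidates at β/B = r: uniform s = h·r (linear in β); cycloidal s = h·(r − sin(2πr)/(2π)); simple-harmonic s = (h/2)(1 − cos(πr))
β=15°: printed 0.5451 | uniform 1.5000, cycloidal 0.5451, simple-harmonic 0.8787
β=21°: printed 1.3274 | uniform 2.1000, cycloidal 1.3274, simple-harmonic 1.6380
β=48°: printed 5.7082 | uniform 4.8000, cycloidal 5.7082, simple-harmonic 5.4271
only one law matches every sample → cycloidal

cycloidal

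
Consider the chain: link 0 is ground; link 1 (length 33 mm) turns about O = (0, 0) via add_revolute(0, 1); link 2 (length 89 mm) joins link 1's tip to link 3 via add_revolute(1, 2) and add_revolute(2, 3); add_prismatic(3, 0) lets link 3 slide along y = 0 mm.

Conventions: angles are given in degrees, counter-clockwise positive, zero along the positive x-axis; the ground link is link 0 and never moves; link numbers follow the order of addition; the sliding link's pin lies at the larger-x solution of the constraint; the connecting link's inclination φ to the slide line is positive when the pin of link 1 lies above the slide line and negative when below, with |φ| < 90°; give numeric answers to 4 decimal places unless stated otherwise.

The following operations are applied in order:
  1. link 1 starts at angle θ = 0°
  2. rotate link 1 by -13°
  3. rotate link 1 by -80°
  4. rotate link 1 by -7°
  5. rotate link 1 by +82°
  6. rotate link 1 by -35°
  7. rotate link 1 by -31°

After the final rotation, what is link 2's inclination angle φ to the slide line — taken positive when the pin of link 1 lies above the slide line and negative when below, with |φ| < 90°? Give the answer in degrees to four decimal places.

geometry: r = 33 mm, L = 89 mm, e = 0 mm; θ starts at 0°
rotate link 1 by -13°: θ ← 0° -13° = -13°
rotate link 1 by -80°: θ ← -13° -80° = -93°
rotate link 1 by -7°: θ ← -93° -7° = -100°
rotate link 1 by +82°: θ ← -100° +82° = -18°
rotate link 1 by -35°: θ ← -18° -35° = -53°
rotate link 1 by -31°: θ ← -53° -31° = -84°
h = r sin θ − e = -32.819223 − 0 = -32.819223
sin φ = h / L = -32.819223 / 89 = -0.36875531
φ = arcsin(-0.36875531) = -21.638874°

-21.6389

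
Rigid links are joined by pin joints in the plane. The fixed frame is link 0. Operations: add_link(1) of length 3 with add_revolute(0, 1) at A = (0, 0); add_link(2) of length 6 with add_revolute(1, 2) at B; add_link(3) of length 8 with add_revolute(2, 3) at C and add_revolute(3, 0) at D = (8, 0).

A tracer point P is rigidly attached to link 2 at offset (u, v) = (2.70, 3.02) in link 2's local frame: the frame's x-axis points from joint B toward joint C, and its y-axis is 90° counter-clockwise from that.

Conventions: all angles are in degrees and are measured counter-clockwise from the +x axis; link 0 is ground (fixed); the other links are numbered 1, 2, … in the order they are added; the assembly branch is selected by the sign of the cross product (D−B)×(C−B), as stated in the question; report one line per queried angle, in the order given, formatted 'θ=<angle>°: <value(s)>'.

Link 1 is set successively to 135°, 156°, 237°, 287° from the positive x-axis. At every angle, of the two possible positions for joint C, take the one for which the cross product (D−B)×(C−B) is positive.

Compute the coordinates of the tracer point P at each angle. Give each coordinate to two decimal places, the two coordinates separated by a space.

A=(0,0), D=(8.00,0)
θ=135°: B = A + 3.00·(cos135°, sin135°) = (-2.1213, 2.1213)
θ=135°: |BD| = 10.3412
θ=135°: circle(B,6.00) ∩ circle(D,8.00): a=3.8168, h=4.6295
θ=135°:   candidates: C₊=(2.5640,5.8694) cross=47.874; C₋=(0.6647,-3.1926) cross=-47.874
θ=135°:   branch + wants cross > 0 → take C=(2.5640,5.8694) (cross=47.874)
θ=135°: ex = (C−B)/|BC| = (0.7809,0.6247); ey = (-0.6247,0.7809)
θ=135°: P = B + 2.70·ex + 3.02·ey = (-1.8995,6.1662)
θ=156°: B = A + 3.00·(cos156°, sin156°) = (-2.7406, 1.2202)
θ=156°: |BD| = 10.8097
θ=156°: circle(B,6.00) ∩ circle(D,8.00): a=4.1097, h=4.3715
θ=156°:   candidates: C₊=(1.8363,5.0999) cross=47.255; C₋=(0.8494,-3.5873) cross=-47.255
θ=156°:   branch + wants cross > 0 → take C=(1.8363,5.0999) (cross=47.255)
θ=156°: ex = (C−B)/|BC| = (0.7628,0.6466); ey = (-0.6466,0.7628)
θ=156°: P = B + 2.70·ex + 3.02·ey = (-2.6338,5.2698)
θ=237°: B = A + 3.00·(cos237°, sin237°) = (-1.6339, -2.5160)
θ=237°: |BD| = 9.9570
θ=237°: circle(B,6.00) ∩ circle(D,8.00): a=3.5725, h=4.8205
θ=237°:   candidates: C₊=(0.6045,3.0508) cross=47.998; C₋=(3.0407,-6.2774) cross=-47.998
θ=237°:   branch + wants cross > 0 → take C=(0.6045,3.0508) (cross=47.998)
θ=237°: ex = (C−B)/|BC| = (0.3731,0.9278); ey = (-0.9278,0.3731)
θ=237°: P = B + 2.70·ex + 3.02·ey = (-3.4286,1.1157)
θ=287°: B = A + 3.00·(cos287°, sin287°) = (0.8771, -2.8689)
θ=287°: |BD| = 7.6789
θ=287°: circle(B,6.00) ∩ circle(D,8.00): a=2.0163, h=5.6511
θ=287°:   candidates: C₊=(0.6361,3.1262) cross=43.394; C₋=(4.8587,-7.3575) cross=-43.394
θ=287°:   branch + wants cross > 0 → take C=(0.6361,3.1262) (cross=43.394)
θ=287°: ex = (C−B)/|BC| = (-0.0402,0.9992); ey = (-0.9992,-0.0402)
θ=287°: P = B + 2.70·ex + 3.02·ey = (-2.2489,-0.2924)

θ=135°: -1.90 6.17
θ=156°: -2.63 5.27
θ=237°: -3.43 1.12
θ=287°: -2.25 -0.29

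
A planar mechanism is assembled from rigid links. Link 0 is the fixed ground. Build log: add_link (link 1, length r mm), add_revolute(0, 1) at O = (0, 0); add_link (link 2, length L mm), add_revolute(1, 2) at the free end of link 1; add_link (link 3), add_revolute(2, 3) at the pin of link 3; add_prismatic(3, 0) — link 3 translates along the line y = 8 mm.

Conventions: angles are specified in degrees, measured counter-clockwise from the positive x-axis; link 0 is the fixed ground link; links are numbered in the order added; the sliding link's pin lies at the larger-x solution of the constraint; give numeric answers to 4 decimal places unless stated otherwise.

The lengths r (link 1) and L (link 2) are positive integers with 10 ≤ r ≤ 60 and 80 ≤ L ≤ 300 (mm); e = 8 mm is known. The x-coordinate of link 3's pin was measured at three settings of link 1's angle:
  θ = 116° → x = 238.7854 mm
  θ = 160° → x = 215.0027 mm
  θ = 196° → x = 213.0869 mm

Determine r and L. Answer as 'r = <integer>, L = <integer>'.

constraint per measurement: (x − r cos θ)² + (r sin θ − e)² = L²
subtracting the θ₁ and θ₂ equations cancels the r² and L² terms:
r = (x₁² − x₂²) / (2[(x₁cos θ₁ + e sin θ₁) − (x₂cos θ₂ + e sin θ₂)]) = 53.0001 → r = 53
L² = (x₁ − r cos θ₁)² + (r sin θ₁ − e)² = 70225.0126 → L = 265.0000 → L = 265
check at θ₃=196°: x = 213.0869 (printed 213.0869) ✓

r = 53, L = 265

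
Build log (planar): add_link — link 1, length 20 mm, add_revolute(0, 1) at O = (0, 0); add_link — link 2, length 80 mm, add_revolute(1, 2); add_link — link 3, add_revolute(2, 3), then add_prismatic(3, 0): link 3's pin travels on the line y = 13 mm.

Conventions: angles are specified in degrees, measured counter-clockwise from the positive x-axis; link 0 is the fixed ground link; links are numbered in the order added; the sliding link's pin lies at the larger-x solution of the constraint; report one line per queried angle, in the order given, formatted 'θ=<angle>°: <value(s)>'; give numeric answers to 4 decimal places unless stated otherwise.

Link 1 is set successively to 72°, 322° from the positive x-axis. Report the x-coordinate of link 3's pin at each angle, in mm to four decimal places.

geometry: r = 20 mm, L = 80 mm, e = 13 mm
θ=72°: crank pin P = (r cos θ, r sin θ) = (6.180340, 19.021130)
θ=72°: h = r sin θ − e = 19.021130 − 13 = 6.021130
θ=72°: x = r cos θ + √(L² − h²) = 6.180340 + 79.773091 = 85.953431
θ=322°: crank pin P = (r cos θ, r sin θ) = (15.760215, -12.313230)
θ=322°: h = r sin θ − e = -12.313230 − 13 = -25.313230
θ=322°: x = r cos θ + √(L² − h²) = 15.760215 + 75.889659 = 91.649875

θ=72°: 85.9534
θ=322°: 91.6499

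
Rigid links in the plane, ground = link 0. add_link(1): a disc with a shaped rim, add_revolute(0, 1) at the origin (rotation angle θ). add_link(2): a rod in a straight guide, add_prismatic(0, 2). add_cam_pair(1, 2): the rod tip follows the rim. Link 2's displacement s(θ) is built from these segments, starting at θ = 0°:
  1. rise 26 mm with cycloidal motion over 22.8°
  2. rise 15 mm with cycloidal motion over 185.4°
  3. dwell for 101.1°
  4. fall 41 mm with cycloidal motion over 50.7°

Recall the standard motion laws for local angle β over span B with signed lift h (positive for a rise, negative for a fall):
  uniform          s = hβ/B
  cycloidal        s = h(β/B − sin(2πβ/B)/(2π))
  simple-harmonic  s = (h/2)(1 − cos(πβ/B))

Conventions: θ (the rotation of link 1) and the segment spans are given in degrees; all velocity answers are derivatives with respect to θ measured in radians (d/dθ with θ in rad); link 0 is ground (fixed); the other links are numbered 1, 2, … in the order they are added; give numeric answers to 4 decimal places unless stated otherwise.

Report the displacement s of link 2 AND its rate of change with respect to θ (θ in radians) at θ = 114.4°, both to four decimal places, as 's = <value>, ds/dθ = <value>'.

segment 1 (0° to 22.8°, cycloidal, h = 26) is passed completely: s = 0.0000 + (26) = 26.0000
θ = 114.4° falls in segment 2 (22.8° to 208.2°, cycloidal, h = 15): β = 114.4 − 22.8 = 91.6°, B = 185.4°; Δs = 15·(0.4941 − sin(2π·0.4941)/(2π)) = 7.3220; s = 26.0000 + 7.3220 = 33.3220
velocity in seg [22.8°–208.2°] (cycloidal), θ in radians: β = 91.6° = 1.5987 rad, B = 185.4° = 3.2358 rad; ds/dθ = (h/B)(1 − cos(2πβ/B)) = (15/3.2358)(1 − cos(2π·0.4941)) = 9.267941 mm/rad

s = 33.3220, ds/dθ = 9.2679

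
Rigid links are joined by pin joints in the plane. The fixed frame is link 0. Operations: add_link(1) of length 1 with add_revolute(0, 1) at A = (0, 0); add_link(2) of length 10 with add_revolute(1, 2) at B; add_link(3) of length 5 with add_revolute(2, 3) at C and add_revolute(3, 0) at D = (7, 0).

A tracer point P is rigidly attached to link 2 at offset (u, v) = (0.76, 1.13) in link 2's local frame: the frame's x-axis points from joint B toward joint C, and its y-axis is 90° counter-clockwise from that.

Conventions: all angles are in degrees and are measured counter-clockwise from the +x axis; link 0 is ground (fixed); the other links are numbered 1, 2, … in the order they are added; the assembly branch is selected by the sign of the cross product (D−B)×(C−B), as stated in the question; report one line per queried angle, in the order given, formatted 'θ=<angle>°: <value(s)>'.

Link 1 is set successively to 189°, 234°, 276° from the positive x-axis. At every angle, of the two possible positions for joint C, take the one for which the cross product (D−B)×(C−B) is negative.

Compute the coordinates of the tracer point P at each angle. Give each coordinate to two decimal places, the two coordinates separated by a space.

A=(0,0), D=(7.00,0)
θ=189°: B = A + 1.00·(cos189°, sin189°) = (-0.9877, -0.1564)
θ=189°: |BD| = 7.9892
θ=189°: circle(B,10.00) ∩ circle(D,5.00): a=8.6884, h=4.9509
θ=189°:   candidates: C₊=(7.6021,4.9636) cross=39.554; C₋=(7.7960,-4.9362) cross=-39.554
θ=189°:   branch - wants cross < 0 → take C=(7.7960,-4.9362) (cross=-39.554)
θ=189°: ex = (C−B)/|BC| = (0.8784,-0.4780); ey = (0.4780,0.8784)
θ=189°: P = B + 0.76·ex + 1.13·ey = (0.2200,0.4729)
θ=234°: B = A + 1.00·(cos234°, sin234°) = (-0.5878, -0.8090)
θ=234°: |BD| = 7.6308
θ=234°: circle(B,10.00) ∩ circle(D,5.00): a=8.7297, h=4.8777
θ=234°:   candidates: C₊=(7.5756,4.9668) cross=37.221; C₋=(8.6098,-4.7337) cross=-37.221
θ=234°:   branch - wants cross < 0 → take C=(8.6098,-4.7337) (cross=-37.221)
θ=234°: ex = (C−B)/|BC| = (0.9198,-0.3925); ey = (0.3925,0.9198)
θ=234°: P = B + 0.76·ex + 1.13·ey = (0.5547,-0.0680)
θ=276°: B = A + 1.00·(cos276°, sin276°) = (0.1045, -0.9945)
θ=276°: |BD| = 6.9668
θ=276°: circle(B,10.00) ∩ circle(D,5.00): a=8.8661, h=4.6252
θ=276°:   candidates: C₊=(8.2195,4.8490) cross=32.223; C₋=(9.5401,-4.3068) cross=-32.223
θ=276°:   branch - wants cross < 0 → take C=(9.5401,-4.3068) (cross=-32.223)
θ=276°: ex = (C−B)/|BC| = (0.9436,-0.3312); ey = (0.3312,0.9436)
θ=276°: P = B + 0.76·ex + 1.13·ey = (1.1959,-0.1800)

θ=189°: 0.22 0.47
θ=234°: 0.55 -0.07
θ=276°: 1.20 -0.18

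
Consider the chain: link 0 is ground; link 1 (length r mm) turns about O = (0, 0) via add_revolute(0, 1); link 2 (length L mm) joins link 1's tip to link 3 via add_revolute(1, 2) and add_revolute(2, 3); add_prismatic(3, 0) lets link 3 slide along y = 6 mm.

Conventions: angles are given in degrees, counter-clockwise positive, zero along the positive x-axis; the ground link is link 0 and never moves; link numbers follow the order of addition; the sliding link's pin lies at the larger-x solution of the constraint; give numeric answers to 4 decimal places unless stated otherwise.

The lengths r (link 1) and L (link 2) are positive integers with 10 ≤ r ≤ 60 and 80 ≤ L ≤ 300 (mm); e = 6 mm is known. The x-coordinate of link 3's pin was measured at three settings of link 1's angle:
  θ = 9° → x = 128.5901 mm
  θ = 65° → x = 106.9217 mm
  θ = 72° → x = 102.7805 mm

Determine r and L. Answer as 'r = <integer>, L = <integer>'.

constraint per measurement: (x − r cos θ)² + (r sin θ − e)² = L²
subtracting the θ₁ and θ₂ equations cancels the r² and L² terms:
r = (x₁² − x₂²) / (2[(x₁cos θ₁ + e sin θ₁) − (x₂cos θ₂ + e sin θ₂)]) = 33.0000 → r = 33
L² = (x₁ − r cos θ₁)² + (r sin θ₁ − e)² = 9216.0076 → L = 96.0000 → L = 96
check at θ₃=72°: x = 102.7805 (printed 102.7805) ✓

r = 33, L = 96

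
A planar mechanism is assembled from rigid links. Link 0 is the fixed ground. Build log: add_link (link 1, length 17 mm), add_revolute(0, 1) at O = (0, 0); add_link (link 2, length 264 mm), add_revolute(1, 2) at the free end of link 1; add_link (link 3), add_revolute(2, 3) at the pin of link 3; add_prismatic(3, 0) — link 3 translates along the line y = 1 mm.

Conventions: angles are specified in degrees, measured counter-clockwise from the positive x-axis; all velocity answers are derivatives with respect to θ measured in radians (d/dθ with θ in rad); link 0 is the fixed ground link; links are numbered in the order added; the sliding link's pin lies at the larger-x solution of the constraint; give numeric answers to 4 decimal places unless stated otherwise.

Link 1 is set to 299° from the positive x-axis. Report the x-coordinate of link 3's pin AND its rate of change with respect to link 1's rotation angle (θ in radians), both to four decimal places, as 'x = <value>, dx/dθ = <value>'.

geometry: r = 17 mm, L = 264 mm, e = 1 mm
crank pin P = (r cos θ, r sin θ) = (8.241764, -14.868535)
h = r sin θ − e = -14.868535 − 1 = -15.868535
x = r cos θ + √(L² − h²) = 8.241764 + 263.522655 = 271.764418
dx/dθ = −r sin θ − h·r cos θ/√(L² − h²) (θ in radians; h = -15.868535) = 15.364829

x = 271.7644, dx/dθ = 15.3648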